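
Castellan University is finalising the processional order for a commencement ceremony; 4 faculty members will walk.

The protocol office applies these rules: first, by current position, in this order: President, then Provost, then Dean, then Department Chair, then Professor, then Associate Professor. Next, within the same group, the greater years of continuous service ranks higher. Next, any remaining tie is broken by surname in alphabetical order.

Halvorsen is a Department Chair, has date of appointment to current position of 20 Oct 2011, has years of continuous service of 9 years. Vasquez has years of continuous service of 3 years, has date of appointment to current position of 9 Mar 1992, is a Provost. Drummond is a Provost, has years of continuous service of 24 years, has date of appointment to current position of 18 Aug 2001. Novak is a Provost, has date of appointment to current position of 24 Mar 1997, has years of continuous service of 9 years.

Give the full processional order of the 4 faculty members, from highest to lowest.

Drummond, Novak, Vasquez, Halvorsen

By current position: Drummond, Novak and Vasquez (Provost); then Halvorsen (Department Chair).
Among Drummond, Novak and Vasquez, by years of continuous service (higher first): Drummond (24 years) before Novak (9 years) before Vasquez (3 years).
Full order: Drummond, Novak, Vasquez, Halvorsen.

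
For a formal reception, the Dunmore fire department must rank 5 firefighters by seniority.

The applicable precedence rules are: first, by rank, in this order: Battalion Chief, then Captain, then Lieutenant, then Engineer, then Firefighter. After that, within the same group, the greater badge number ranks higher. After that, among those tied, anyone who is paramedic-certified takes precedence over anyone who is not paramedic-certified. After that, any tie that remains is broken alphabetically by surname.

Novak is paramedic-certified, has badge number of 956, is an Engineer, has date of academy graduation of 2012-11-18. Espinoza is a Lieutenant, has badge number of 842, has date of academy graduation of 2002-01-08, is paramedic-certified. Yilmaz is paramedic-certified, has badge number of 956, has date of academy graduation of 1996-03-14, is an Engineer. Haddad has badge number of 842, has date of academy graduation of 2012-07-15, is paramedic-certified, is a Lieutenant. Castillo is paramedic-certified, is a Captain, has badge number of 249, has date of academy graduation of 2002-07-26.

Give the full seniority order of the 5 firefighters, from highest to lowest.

By rank: Castillo (Captain); then Espinoza and Haddad (Lieutenant); then Novak and Yilmaz (Engineer).
Espinoza and Haddad both have badge number 842, so the next rule applies.
Espinoza and Haddad are each paramedic-certified, so the next rule applies.
Among Espinoza and Haddad, alphabetically by surname: Espinoza before Haddad.
Novak and Yilmaz both have badge number 956, so the next rule applies.
Novak and Yilmaz are each paramedic-certified, so the next rule applies.
Among Novak and Yilmaz, alphabetically by surname: Novak before Yilmaz.
Full order: Castillo, Espinoza, Haddad, Novak, Yilmaz.

Castillo, Espinoza, Haddad, Novak, Yilmaz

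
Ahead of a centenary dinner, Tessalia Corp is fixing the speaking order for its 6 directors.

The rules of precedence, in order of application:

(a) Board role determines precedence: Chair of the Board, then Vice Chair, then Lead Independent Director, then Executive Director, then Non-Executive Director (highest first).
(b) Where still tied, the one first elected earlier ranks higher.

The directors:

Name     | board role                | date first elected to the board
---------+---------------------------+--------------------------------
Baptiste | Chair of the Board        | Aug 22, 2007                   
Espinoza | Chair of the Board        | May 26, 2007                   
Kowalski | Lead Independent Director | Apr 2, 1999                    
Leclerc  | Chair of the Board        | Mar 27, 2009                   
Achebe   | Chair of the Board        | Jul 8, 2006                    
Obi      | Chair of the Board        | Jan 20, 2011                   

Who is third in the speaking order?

Baptiste

By board role: Achebe, Espinoza, Baptiste, Leclerc and Obi (Chair of the Board); then Kowalski (Lead Independent Director).
Among Achebe, Espinoza, Baptiste, Leclerc and Obi, by date first elected to the board (earlier first): Achebe (Jul 8, 2006) before Espinoza (May 26, 2007) before Baptiste (Aug 22, 2007) before Leclerc (Mar 27, 2009) before Obi (Jan 20, 2011).
Order: Achebe, Espinoza, Baptiste, Leclerc, Obi, Kowalski.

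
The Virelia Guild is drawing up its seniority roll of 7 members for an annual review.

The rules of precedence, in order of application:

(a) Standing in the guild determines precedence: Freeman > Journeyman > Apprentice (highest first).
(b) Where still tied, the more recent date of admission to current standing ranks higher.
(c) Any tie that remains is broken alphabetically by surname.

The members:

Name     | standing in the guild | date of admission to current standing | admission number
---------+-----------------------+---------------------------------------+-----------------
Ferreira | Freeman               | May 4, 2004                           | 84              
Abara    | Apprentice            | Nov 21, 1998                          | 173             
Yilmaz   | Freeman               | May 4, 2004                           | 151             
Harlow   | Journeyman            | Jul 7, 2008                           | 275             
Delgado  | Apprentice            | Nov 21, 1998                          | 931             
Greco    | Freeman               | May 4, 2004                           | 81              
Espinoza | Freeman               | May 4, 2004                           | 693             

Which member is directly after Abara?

By standing in the guild: Espinoza, Ferreira, Greco and Yilmaz (Freeman); then Harlow (Journeyman); then Abara and Delgado (Apprentice).
Espinoza, Ferreira, Greco and Yilmaz all have date of admission to current standing May 4, 2004, so the next rule applies.
Among Espinoza, Ferreira, Greco and Yilmaz, alphabetically by surname: Espinoza before Ferreira before Greco before Yilmaz.
Abara and Delgado both have date of admission to current standing Nov 21, 1998, so the next rule applies.
Among Abara and Delgado, alphabetically by surname: Abara before Delgado.
Order: Espinoza, Ferreira, Greco, Yilmaz, Harlow, Abara, Delgado.

Delgado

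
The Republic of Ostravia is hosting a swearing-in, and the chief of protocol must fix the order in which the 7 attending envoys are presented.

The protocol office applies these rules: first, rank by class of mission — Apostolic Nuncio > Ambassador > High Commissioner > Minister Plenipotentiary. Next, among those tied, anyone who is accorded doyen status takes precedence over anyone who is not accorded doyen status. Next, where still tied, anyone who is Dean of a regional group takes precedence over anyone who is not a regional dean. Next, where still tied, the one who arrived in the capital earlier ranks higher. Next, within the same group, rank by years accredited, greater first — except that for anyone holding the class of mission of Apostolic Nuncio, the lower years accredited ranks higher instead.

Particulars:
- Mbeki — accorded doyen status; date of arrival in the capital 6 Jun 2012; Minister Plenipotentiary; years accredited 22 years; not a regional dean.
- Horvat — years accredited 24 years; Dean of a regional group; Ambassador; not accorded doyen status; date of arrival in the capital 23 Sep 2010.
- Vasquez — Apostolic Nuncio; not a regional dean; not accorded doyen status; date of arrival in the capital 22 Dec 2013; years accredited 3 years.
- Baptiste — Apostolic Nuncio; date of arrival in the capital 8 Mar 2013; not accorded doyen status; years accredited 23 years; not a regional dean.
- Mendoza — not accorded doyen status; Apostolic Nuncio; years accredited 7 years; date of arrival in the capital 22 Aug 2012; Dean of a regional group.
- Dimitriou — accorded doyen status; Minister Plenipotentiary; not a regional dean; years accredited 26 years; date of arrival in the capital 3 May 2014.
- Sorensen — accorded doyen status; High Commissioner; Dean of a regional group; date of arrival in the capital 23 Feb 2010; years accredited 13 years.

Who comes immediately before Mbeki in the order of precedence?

By class of mission: Mendoza, Baptiste and Vasquez (Apostolic Nuncio); then Horvat (Ambassador); then Sorensen (High Commissioner); then Mbeki and Dimitriou (Minister Plenipotentiary).
Mendoza, Baptiste and Vasquez are each not accorded doyen status, so the next rule applies.
Among Mendoza, Baptiste and Vasquez, Dean of a regional group before not a regional dean: Mendoza (Dean of a regional group) before Baptiste and Vasquez (not a regional dean).
Among Baptiste and Vasquez, by date of arrival in the capital (earlier first): Baptiste (8 Mar 2013) before Vasquez (22 Dec 2013).
Mbeki and Dimitriou are each accorded doyen status, so the next rule applies.
Mbeki and Dimitriou are each not a regional dean, so the next rule applies.
Among Mbeki and Dimitriou, by date of arrival in the capital (earlier first): Mbeki (6 Jun 2012) before Dimitriou (3 May 2014).
Order: Mendoza, Baptiste, Vasquez, Horvat, Sorensen, Mbeki, Dimitriou.

Sorensen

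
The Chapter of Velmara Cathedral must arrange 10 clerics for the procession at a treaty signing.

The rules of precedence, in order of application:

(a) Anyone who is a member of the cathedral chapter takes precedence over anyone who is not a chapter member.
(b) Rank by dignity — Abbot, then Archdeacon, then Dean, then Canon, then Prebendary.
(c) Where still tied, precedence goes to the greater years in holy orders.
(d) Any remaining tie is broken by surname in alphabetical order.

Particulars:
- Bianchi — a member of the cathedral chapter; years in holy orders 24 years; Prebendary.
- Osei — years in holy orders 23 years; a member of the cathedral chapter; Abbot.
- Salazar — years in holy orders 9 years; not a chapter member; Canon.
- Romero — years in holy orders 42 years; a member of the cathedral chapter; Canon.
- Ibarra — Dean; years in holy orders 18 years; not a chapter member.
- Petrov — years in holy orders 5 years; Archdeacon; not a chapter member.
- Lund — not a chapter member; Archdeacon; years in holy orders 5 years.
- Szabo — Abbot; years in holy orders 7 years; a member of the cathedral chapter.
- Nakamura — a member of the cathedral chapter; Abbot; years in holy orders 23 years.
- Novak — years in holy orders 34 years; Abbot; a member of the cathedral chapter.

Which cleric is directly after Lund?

Petrov

By the first rule: Novak, Nakamura, Osei, Szabo, Romero and Bianchi (each a member of the cathedral chapter); then Lund, Petrov, Ibarra and Salazar (each not a chapter member).
Among Novak, Nakamura, Osei, Szabo, Romero and Bianchi, by dignity: Novak, Nakamura, Osei and Szabo (Abbot) before Romero (Canon) before Bianchi (Prebendary).
Among Novak, Nakamura, Osei and Szabo, by years in holy orders (higher first): Novak (34 years) before Nakamura and Osei (23 years) before Szabo (7 years).
Among Nakamura and Osei, alphabetically by surname: Nakamura before Osei.
Among Lund, Petrov, Ibarra and Salazar, by dignity: Lund and Petrov (Archdeacon) before Ibarra (Dean) before Salazar (Canon).
Lund and Petrov both have years in holy orders 5 years, so the next rule applies.
Among Lund and Petrov, alphabetically by surname: Lund before Petrov.
Order: Novak, Nakamura, Osei, Szabo, Romero, Bianchi, Lund, Petrov, Ibarra, Salazar.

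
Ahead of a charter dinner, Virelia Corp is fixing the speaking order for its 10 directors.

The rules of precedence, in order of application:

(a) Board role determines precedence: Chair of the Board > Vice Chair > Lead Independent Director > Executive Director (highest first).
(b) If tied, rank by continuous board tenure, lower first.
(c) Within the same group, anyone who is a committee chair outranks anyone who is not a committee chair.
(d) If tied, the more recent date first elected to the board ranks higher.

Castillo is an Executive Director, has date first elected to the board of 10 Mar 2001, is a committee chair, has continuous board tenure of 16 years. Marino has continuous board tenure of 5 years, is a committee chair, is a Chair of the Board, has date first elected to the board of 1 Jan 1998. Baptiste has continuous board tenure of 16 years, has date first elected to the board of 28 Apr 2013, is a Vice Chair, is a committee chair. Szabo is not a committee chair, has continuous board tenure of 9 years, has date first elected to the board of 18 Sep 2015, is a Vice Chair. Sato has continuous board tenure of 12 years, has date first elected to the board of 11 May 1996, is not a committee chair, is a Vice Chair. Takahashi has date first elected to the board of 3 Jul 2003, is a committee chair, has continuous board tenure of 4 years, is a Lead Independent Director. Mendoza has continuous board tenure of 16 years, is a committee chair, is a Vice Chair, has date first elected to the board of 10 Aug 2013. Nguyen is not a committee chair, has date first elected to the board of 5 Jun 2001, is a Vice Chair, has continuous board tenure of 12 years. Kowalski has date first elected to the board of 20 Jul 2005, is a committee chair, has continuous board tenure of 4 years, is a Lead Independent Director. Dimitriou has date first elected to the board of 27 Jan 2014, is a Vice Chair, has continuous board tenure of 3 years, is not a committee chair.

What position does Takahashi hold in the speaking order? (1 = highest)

By board role: Marino (Chair of the Board); then Dimitriou, Szabo, Nguyen, Sato, Mendoza and Baptiste (Vice Chair); then Kowalski and Takahashi (Lead Independent Director); then Castillo (Executive Director).
Among Dimitriou, Szabo, Nguyen, Sato, Mendoza and Baptiste, by continuous board tenure (lower first): Dimitriou (3 years) before Szabo (9 years) before Nguyen and Sato (12 years) before Mendoza and Baptiste (16 years).
Nguyen and Sato are each not a committee chair, so the next rule applies.
Among Nguyen and Sato, by date first elected to the board (later first): Nguyen (5 Jun 2001) before Sato (11 May 1996).
Mendoza and Baptiste are each a committee chair, so the next rule applies.
Among Mendoza and Baptiste, by date first elected to the board (later first): Mendoza (10 Aug 2013) before Baptiste (28 Apr 2013).
Kowalski and Takahashi both have continuous board tenure 4 years, so the next rule applies.
Kowalski and Takahashi are each a committee chair, so the next rule applies.
Among Kowalski and Takahashi, by date first elected to the board (later first): Kowalski (20 Jul 2005) before Takahashi (3 Jul 2003).
Order: Marino, Dimitriou, Szabo, Nguyen, Sato, Mendoza, Baptiste, Kowalski, Takahashi, Castillo. So position 9.

9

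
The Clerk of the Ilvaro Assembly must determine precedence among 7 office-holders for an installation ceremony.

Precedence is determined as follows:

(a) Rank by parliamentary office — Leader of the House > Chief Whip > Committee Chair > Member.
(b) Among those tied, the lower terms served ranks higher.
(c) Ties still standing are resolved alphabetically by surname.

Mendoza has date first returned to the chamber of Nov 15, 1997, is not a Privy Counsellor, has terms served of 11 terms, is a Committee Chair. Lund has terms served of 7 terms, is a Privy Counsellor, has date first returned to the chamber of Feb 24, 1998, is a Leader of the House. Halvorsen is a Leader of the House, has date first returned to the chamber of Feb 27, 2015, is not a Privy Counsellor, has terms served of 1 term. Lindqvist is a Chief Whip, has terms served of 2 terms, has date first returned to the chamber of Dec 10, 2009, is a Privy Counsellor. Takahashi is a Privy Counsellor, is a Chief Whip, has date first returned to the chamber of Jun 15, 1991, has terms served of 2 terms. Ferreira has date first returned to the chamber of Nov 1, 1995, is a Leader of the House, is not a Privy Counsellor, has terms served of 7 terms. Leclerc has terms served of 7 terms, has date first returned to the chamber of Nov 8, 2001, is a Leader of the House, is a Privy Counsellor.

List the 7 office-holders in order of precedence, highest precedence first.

Halvorsen, Ferreira, Leclerc, Lund, Lindqvist, Takahashi, Mendoza

By parliamentary office: Halvorsen, Ferreira, Leclerc and Lund (Leader of the House); then Lindqvist and Takahashi (Chief Whip); then Mendoza (Committee Chair).
Among Halvorsen, Ferreira, Leclerc and Lund, by terms served (lower first): Halvorsen (1 term) before Ferreira, Leclerc and Lund (7 terms).
Among Ferreira, Leclerc and Lund, alphabetically by surname: Ferreira before Leclerc before Lund.
Lindqvist and Takahashi both have terms served 2 terms, so the next rule applies.
Among Lindqvist and Takahashi, alphabetically by surname: Lindqvist before Takahashi.
Full order: Halvorsen, Ferreira, Leclerc, Lund, Lindqvist, Takahashi, Mendoza.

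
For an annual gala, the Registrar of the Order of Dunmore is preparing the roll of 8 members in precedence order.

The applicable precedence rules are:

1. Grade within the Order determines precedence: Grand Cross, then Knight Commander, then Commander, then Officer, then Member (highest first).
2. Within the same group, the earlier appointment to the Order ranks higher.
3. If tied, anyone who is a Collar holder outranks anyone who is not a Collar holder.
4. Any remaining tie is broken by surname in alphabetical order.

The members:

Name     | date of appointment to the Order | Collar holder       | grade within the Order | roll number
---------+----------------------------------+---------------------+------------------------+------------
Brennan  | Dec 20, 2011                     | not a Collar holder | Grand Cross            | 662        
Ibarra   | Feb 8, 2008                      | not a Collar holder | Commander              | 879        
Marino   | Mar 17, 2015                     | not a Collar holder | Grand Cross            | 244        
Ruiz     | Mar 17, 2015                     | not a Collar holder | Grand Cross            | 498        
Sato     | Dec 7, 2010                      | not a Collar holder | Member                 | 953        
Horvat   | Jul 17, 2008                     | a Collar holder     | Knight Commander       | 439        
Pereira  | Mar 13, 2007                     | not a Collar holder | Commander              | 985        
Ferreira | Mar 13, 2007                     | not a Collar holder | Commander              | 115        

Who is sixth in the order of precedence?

By grade within the Order: Brennan, Marino and Ruiz (Grand Cross); then Horvat (Knight Commander); then Ferreira, Pereira and Ibarra (Commander); then Sato (Member).
Among Brennan, Marino and Ruiz, by date of appointment to the Order (earlier first): Brennan (Dec 20, 2011) before Marino and Ruiz (Mar 17, 2015).
Marino and Ruiz are each not a Collar holder, so the next rule applies.
Among Marino and Ruiz, alphabetically by surname: Marino before Ruiz.
Among Ferreira, Pereira and Ibarra, by date of appointment to the Order (earlier first): Ferreira and Pereira (Mar 13, 2007) before Ibarra (Feb 8, 2008).
Ferreira and Pereira are each not a Collar holder, so the next rule applies.
Among Ferreira and Pereira, alphabetically by surname: Ferreira before Pereira.
Order: Brennan, Marino, Ruiz, Horvat, Ferreira, Pereira, Ibarra, Sato.

Pereira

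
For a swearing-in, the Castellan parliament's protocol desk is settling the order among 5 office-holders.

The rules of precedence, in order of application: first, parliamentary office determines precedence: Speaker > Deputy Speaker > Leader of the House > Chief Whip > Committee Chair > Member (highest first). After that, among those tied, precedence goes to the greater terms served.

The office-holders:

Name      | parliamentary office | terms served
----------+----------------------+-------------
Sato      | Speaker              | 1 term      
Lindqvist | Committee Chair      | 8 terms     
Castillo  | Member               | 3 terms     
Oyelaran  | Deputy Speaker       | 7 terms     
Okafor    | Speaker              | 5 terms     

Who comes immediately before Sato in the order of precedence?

Okafor

By parliamentary office: Okafor and Sato (Speaker); then Oyelaran (Deputy Speaker); then Lindqvist (Committee Chair); then Castillo (Member).
Among Okafor and Sato, by terms served (higher first): Okafor (5 terms) before Sato (1 term).
Order: Okafor, Sato, Oyelaran, Lindqvist, Castillo.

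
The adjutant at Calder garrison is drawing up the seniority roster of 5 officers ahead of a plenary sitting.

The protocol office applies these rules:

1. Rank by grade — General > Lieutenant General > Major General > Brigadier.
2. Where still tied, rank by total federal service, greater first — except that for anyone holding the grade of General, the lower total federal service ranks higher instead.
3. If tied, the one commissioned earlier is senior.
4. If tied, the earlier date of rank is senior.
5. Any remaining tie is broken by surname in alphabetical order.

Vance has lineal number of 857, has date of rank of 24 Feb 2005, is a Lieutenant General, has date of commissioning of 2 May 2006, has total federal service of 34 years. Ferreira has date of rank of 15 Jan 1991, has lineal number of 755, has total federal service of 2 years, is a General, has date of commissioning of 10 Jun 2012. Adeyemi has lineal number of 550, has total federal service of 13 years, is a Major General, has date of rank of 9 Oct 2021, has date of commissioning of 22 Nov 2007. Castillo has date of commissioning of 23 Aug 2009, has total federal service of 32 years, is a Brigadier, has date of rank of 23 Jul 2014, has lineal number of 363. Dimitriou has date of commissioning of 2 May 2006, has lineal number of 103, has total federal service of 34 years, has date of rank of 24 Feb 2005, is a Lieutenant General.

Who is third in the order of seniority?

Vance

By grade: Ferreira (General); then Dimitriou and Vance (Lieutenant General); then Adeyemi (Major General); then Castillo (Brigadier).
Dimitriou and Vance both have total federal service 34 years, so the next rule applies.
Dimitriou and Vance both have date of commissioning 2 May 2006, so the next rule applies.
Dimitriou and Vance both have date of rank 24 Feb 2005, so the next rule applies.
Among Dimitriou and Vance, alphabetically by surname: Dimitriou before Vance.
Order: Ferreira, Dimitriou, Vance, Adeyemi, Castillo.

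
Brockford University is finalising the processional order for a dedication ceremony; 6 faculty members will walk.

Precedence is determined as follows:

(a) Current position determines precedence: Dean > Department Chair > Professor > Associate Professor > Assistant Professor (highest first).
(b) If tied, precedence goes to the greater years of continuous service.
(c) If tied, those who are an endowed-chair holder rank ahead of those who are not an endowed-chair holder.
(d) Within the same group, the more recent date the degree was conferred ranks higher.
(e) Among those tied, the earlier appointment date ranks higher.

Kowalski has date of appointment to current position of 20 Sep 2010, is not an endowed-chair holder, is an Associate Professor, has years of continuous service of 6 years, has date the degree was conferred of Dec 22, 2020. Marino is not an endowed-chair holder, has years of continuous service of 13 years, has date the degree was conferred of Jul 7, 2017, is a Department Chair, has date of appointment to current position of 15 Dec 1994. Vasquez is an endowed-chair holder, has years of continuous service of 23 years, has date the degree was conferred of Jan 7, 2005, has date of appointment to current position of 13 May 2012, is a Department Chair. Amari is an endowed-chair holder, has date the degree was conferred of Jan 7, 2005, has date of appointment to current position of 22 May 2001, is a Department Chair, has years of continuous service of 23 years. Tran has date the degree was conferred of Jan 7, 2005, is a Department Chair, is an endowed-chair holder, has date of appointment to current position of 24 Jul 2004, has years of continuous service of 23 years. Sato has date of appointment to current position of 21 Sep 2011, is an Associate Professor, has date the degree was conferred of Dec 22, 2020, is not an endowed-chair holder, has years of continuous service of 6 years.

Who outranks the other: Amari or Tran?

By current position: Amari, Tran, Vasquez and Marino (Department Chair); then Kowalski and Sato (Associate Professor).
Among Amari, Tran, Vasquez and Marino, by years of continuous service (higher first): Amari, Tran and Vasquez (23 years) before Marino (13 years).
Amari, Tran and Vasquez are each an endowed-chair holder, so the next rule applies.
Amari, Tran and Vasquez all have date the degree was conferred Jan 7, 2005, so the next rule applies.
Among Amari, Tran and Vasquez, by date of appointment to current position (earlier first): Amari (22 May 2001) before Tran (24 Jul 2004) before Vasquez (13 May 2012).
Kowalski and Sato both have years of continuous service 6 years, so the next rule applies.
Kowalski and Sato are each not an endowed-chair holder, so the next rule applies.
Kowalski and Sato both have date the degree was conferred Dec 22, 2020, so the next rule applies.
Among Kowalski and Sato, by date of appointment to current position (earlier first): Kowalski (20 Sep 2010) before Sato (21 Sep 2011).
So Amari takes precedence.

Amari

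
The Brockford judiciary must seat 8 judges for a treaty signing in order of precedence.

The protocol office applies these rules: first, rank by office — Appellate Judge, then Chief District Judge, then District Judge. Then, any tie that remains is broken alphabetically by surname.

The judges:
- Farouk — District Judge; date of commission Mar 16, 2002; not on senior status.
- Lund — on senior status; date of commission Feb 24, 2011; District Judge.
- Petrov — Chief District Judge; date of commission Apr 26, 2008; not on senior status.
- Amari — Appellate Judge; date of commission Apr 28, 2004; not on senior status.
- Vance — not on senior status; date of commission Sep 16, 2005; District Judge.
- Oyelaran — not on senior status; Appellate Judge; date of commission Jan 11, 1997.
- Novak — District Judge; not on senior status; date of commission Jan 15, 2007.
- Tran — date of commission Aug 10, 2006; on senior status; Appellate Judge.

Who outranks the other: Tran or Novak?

By office: Amari, Oyelaran and Tran (Appellate Judge); then Petrov (Chief District Judge); then Farouk, Lund, Novak and Vance (District Judge).
Among Amari, Oyelaran and Tran, alphabetically by surname: Amari before Oyelaran before Tran.
Among Farouk, Lund, Novak and Vance, alphabetically by surname: Farouk before Lund before Novak before Vance.
So Tran takes precedence.

Tran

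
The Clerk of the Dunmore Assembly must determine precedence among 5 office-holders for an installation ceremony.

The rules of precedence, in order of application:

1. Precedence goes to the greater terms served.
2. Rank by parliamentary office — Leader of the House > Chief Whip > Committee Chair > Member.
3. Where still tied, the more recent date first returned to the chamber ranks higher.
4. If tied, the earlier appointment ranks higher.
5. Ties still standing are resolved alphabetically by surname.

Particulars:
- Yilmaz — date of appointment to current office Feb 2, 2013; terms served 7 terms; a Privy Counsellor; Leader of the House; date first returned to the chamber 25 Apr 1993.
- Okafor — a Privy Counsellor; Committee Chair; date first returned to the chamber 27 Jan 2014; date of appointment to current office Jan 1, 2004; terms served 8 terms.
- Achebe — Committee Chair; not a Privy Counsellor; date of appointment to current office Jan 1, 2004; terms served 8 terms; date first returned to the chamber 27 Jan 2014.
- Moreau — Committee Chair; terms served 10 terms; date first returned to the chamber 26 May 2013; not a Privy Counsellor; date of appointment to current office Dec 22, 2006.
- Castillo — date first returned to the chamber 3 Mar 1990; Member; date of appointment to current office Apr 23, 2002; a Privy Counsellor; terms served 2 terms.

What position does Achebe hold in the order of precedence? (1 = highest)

2

By terms served (higher first): Moreau (10 terms); then Achebe and Okafor (both 8 terms); then Yilmaz (7 terms); then Castillo (2 terms).
Achebe and Okafor are each Committee Chair, so the next rule applies.
Achebe and Okafor both have date first returned to the chamber 27 Jan 2014, so the next rule applies.
Achebe and Okafor both have date of appointment to current office Jan 1, 2004, so the next rule applies.
Among Achebe and Okafor, alphabetically by surname: Achebe before Okafor.
Order: Moreau, Achebe, Okafor, Yilmaz, Castillo. So position 2.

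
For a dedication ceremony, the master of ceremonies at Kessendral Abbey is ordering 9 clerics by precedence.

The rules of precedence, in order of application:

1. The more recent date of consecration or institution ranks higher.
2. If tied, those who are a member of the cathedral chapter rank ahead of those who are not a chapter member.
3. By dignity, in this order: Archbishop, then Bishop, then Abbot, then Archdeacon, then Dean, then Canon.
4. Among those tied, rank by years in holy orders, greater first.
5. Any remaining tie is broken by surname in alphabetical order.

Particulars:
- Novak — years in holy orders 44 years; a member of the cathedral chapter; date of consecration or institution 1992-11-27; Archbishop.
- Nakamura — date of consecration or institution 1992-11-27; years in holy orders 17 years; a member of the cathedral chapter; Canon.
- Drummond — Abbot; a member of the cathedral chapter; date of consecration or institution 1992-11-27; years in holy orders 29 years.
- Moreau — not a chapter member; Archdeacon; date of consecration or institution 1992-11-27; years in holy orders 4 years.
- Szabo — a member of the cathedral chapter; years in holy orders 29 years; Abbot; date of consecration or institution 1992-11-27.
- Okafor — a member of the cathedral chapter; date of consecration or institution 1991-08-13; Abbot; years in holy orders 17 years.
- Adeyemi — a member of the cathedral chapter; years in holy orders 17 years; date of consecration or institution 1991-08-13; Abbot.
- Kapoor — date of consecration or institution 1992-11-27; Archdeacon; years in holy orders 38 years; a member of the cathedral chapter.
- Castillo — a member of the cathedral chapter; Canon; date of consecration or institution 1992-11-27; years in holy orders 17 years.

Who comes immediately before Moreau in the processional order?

By date of consecration or institution (later first): Novak, Drummond, Szabo, Kapoor, Castillo, Nakamura and Moreau (each 1992-11-27); then Adeyemi and Okafor (both 1991-08-13).
Among Novak, Drummond, Szabo, Kapoor, Castillo, Nakamura and Moreau, a member of the cathedral chapter before not a chapter member: Novak, Drummond, Szabo, Kapoor, Castillo and Nakamura (a member of the cathedral chapter) before Moreau (not a chapter member).
Among Novak, Drummond, Szabo, Kapoor, Castillo and Nakamura, by dignity: Novak (Archbishop) before Drummond and Szabo (Abbot) before Kapoor (Archdeacon) before Castillo and Nakamura (Canon).
Drummond and Szabo both have years in holy orders 29 years, so the next rule applies.
Among Drummond and Szabo, alphabetically by surname: Drummond before Szabo.
Castillo and Nakamura both have years in holy orders 17 years, so the next rule applies.
Among Castillo and Nakamura, alphabetically by surname: Castillo before Nakamura.
Adeyemi and Okafor are each a member of the cathedral chapter, so the next rule applies.
Adeyemi and Okafor are each Abbot, so the next rule applies.
Adeyemi and Okafor both have years in holy orders 17 years, so the next rule applies.
Among Adeyemi and Okafor, alphabetically by surname: Adeyemi before Okafor.
Order: Novak, Drummond, Szabo, Kapoor, Castillo, Nakamura, Moreau, Adeyemi, Okafor.

Nakamura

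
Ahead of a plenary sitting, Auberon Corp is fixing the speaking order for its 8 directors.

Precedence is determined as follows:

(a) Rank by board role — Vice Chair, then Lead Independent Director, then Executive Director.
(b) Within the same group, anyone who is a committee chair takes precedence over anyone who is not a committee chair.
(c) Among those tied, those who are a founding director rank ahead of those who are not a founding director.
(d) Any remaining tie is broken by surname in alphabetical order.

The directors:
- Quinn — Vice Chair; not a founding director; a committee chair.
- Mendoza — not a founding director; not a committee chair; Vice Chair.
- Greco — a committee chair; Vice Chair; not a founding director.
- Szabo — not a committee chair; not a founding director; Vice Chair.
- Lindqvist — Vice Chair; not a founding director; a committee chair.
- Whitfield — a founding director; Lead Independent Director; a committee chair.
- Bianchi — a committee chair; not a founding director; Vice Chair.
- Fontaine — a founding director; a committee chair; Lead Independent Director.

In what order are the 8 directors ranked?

Bianchi, Greco, Lindqvist, Quinn, Mendoza, Szabo, Fontaine, Whitfield

By board role: Bianchi, Greco, Lindqvist, Quinn, Mendoza and Szabo (Vice Chair); then Fontaine and Whitfield (Lead Independent Director).
Among Bianchi, Greco, Lindqvist, Quinn, Mendoza and Szabo, a committee chair before not a committee chair: Bianchi, Greco, Lindqvist and Quinn (a committee chair) before Mendoza and Szabo (not a committee chair).
Bianchi, Greco, Lindqvist and Quinn are each not a founding director, so the next rule applies.
Among Bianchi, Greco, Lindqvist and Quinn, alphabetically by surname: Bianchi before Greco before Lindqvist before Quinn.
Mendoza and Szabo are each not a founding director, so the next rule applies.
Among Mendoza and Szabo, alphabetically by surname: Mendoza before Szabo.
Fontaine and Whitfield are each a committee chair, so the next rule applies.
Fontaine and Whitfield are each a founding director, so the next rule applies.
Among Fontaine and Whitfield, alphabetically by surname: Fontaine before Whitfield.
Full order: Bianchi, Greco, Lindqvist, Quinn, Mendoza, Szabo, Fontaine, Whitfield.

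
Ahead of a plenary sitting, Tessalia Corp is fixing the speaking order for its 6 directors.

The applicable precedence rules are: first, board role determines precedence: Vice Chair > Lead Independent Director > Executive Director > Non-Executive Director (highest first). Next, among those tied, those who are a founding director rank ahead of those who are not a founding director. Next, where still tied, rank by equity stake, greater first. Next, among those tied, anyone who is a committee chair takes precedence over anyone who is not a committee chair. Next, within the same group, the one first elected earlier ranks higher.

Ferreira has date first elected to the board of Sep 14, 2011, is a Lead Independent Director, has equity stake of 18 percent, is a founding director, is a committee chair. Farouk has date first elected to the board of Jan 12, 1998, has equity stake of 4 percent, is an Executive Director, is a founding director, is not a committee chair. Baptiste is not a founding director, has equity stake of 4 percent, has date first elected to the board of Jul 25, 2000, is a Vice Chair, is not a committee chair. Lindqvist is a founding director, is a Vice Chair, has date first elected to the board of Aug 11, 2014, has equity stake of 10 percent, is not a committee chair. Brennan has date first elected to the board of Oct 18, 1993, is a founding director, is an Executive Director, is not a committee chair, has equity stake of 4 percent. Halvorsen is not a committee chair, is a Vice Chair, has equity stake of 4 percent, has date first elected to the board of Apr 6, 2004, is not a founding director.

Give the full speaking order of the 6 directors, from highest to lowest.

By board role: Lindqvist, Baptiste and Halvorsen (Vice Chair); then Ferreira (Lead Independent Director); then Brennan and Farouk (Executive Director).
Among Lindqvist, Baptiste and Halvorsen, a founding director before not a founding director: Lindqvist (a founding director) before Baptiste and Halvorsen (not a founding director).
Baptiste and Halvorsen both have equity stake 4 percent, so the next rule applies.
Baptiste and Halvorsen are each not a committee chair, so the next rule applies.
Among Baptiste and Halvorsen, by date first elected to the board (earlier first): Baptiste (Jul 25, 2000) before Halvorsen (Apr 6, 2004).
Brennan and Farouk are each a founding director, so the next rule applies.
Brennan and Farouk both have equity stake 4 percent, so the next rule applies.
Brennan and Farouk are each not a committee chair, so the next rule applies.
Among Brennan and Farouk, by date first elected to the board (earlier first): Brennan (Oct 18, 1993) before Farouk (Jan 12, 1998).
Full order: Lindqvist, Baptiste, Halvorsen, Ferreira, Brennan, Farouk.

Lindqvist, Baptiste, Halvorsen, Ferreira, Brennan, Farouk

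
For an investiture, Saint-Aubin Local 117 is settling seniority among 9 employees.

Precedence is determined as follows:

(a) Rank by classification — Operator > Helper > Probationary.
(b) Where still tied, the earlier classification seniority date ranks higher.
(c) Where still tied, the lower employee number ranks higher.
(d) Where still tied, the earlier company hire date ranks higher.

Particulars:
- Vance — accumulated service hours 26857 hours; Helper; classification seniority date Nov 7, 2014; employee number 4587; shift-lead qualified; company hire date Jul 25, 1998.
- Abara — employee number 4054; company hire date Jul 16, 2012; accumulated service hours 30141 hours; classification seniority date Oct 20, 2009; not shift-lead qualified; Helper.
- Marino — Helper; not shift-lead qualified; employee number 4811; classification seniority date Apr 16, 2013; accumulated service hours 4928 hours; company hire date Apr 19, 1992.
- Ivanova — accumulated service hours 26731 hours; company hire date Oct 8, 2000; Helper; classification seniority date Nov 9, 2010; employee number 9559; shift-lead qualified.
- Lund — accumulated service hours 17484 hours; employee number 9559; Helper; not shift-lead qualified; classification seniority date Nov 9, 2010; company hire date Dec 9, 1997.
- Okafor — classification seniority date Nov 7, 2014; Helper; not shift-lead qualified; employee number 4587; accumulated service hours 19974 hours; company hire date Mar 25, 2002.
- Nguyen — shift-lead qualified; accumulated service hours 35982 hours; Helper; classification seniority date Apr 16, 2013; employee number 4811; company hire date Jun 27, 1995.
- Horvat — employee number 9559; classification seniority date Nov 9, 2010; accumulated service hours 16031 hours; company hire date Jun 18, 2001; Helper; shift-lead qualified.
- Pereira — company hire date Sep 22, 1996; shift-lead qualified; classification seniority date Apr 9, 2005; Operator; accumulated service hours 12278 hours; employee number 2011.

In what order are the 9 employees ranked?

Pereira, Abara, Lund, Ivanova, Horvat, Marino, Nguyen, Vance, Okafor

By classification: Pereira (Operator); then Abara, Lund, Ivanova, Horvat, Marino, Nguyen, Vance and Okafor (Helper).
Among Abara, Lund, Ivanova, Horvat, Marino, Nguyen, Vance and Okafor, by classification seniority date (earlier first): Abara (Oct 20, 2009) before Lund, Ivanova and Horvat (Nov 9, 2010) before Marino and Nguyen (Apr 16, 2013) before Vance and Okafor (Nov 7, 2014).
Lund, Ivanova and Horvat all have employee number 9559, so the next rule applies.
Among Lund, Ivanova and Horvat, by company hire date (earlier first): Lund (Dec 9, 1997) before Ivanova (Oct 8, 2000) before Horvat (Jun 18, 2001).
Marino and Nguyen both have employee number 4811, so the next rule applies.
Among Marino and Nguyen, by company hire date (earlier first): Marino (Apr 19, 1992) before Nguyen (Jun 27, 1995).
Vance and Okafor both have employee number 4587, so the next rule applies.
Among Vance and Okafor, by company hire date (earlier first): Vance (Jul 25, 1998) before Okafor (Mar 25, 2002).
Full order: Pereira, Abara, Lund, Ivanova, Horvat, Marino, Nguyen, Vance, Okafor.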